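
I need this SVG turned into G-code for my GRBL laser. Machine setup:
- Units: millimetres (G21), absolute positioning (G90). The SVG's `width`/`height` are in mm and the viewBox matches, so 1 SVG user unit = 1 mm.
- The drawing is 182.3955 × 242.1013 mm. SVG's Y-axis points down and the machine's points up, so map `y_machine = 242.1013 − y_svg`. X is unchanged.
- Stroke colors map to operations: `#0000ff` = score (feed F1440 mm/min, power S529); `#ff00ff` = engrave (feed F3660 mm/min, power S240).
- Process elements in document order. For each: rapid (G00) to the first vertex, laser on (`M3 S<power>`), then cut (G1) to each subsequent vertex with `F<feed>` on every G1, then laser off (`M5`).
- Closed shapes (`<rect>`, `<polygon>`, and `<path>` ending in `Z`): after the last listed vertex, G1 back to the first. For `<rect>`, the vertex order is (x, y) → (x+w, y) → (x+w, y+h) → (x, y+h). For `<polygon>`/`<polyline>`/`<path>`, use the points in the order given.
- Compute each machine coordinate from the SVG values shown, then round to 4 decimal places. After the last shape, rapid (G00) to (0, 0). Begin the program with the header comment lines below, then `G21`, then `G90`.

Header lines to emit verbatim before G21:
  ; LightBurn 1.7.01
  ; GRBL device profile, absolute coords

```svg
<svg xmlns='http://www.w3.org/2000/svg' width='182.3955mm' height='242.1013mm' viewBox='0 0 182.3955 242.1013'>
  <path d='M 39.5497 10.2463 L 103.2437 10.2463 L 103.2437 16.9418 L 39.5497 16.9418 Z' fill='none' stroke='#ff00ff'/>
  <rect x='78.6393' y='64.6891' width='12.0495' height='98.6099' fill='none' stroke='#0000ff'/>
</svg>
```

; LightBurn 1.7.01
; GRBL device profile, absolute coords
G21
G90
G00 X39.5497 Y231.8550
M3 S240
G1 X103.2437 Y231.8550 F3660
G1 X103.2437 Y225.1595 F3660
G1 X39.5497 Y225.1595 F3660
G1 X39.5497 Y231.8550 F3660
M5
G00 X78.6393 Y177.4122
M3 S529
G1 X90.6888 Y177.4122 F1440
G1 X90.6888 Y78.8023 F1440
G1 X78.6393 Y78.8023 F1440
G1 X78.6393 Y177.4122 F1440
M5
G00 X0.0000 Y0.0000

viewBox `0 0 182.3955 242.1013` with mm width/height → 1 unit = 1 mm. Flip: y_m = 242.1013 − y_svg.

**Shape 1** — `<path>` rectangle, stroke `#ff00ff` → engrave (S240, F3660). Machine vertices: (39.5497,231.8550) → (103.2437,231.8550) → (103.2437,225.1595) → (39.5497,225.1595) → (39.5497,231.8550). Closed: final G1 returns to the first vertex.

**Shape 2** — `<rect>` rectangle, stroke `#0000ff` → score (S529, F1440). Machine vertices: (78.6393,177.4122) → (90.6888,177.4122) → (90.6888,78.8023) → (78.6393,78.8023) → (78.6393,177.4122). Closed: final G1 returns to the first vertex.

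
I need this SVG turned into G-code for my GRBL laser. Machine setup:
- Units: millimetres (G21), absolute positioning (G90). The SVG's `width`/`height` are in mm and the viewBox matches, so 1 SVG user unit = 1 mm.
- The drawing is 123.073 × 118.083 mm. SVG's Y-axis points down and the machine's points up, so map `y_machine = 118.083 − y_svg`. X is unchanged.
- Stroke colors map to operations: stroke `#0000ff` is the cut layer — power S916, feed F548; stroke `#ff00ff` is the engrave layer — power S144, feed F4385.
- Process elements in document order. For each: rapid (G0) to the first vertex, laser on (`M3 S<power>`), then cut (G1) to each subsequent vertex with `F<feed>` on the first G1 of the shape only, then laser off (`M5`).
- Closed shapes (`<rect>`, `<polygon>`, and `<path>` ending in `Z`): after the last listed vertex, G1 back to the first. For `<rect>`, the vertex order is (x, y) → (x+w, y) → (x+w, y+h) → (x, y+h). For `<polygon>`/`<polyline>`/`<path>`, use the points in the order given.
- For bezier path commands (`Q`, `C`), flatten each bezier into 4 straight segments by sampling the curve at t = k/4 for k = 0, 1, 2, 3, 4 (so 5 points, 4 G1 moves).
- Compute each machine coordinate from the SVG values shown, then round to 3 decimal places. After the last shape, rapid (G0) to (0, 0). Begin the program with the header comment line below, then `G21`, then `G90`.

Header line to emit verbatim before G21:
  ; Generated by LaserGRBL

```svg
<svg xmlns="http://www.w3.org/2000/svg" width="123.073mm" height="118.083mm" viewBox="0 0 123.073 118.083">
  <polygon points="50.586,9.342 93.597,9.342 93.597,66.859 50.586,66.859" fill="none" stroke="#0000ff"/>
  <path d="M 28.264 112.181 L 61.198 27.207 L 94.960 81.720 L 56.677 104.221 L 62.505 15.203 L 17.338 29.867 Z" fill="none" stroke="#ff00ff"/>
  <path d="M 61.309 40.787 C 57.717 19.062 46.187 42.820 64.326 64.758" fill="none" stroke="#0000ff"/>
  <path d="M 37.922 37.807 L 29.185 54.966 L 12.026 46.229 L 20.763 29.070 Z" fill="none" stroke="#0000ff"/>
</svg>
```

viewBox `0 0 123.073 118.083` with mm width/height → 1 unit = 1 mm. Flip: y_m = 118.083 − y_svg.

**Shape 1** — `<polygon>` rectangle, stroke `#0000ff` → cut (S916, F548). Machine vertices: (50.586,108.741) → (93.597,108.741) → (93.597,51.224) → (50.586,51.224) → (50.586,108.741). Closed: final G1 returns to the first vertex.

**Shape 2** — `<path>` closed polygon, stroke `#ff00ff` → engrave (S144, F4385). Machine vertices: (28.264,5.902) → (61.198,90.876) → (94.960,36.363) → (56.677,13.862) → (62.505,102.880) → (17.338,88.216) → (28.264,5.902). Closed: final G1 returns to the first vertex.

**Shape 3** — `<path>` cubic bezier, stroke `#0000ff` → cut (S916, F548). Control points (SVG): P0=(61.309,40.787), P1=(57.717,19.062), P2=(46.187,42.820), P3=(64.326,64.758); sampled at t=k/4. Machine vertices: (61.309,77.296) → (57.714,85.801) → (54.668,81.684) → (55.697,69.381) → (64.326,53.325). Open path.

**Shape 4** — `<path>` regular polygon, stroke `#0000ff` → cut (S916, F548). Machine vertices: (37.922,80.276) → (29.185,63.117) → (12.026,71.854) → (20.763,89.013) → (37.922,80.276). Closed: final G1 returns to the first vertex.

; Generated by LaserGRBL
G21
G90
G0 X50.586 Y108.741
M3 S916
G1 X93.597 Y108.741 F548
G1 X93.597 Y51.224
G1 X50.586 Y51.224
G1 X50.586 Y108.741
M5
G0 X28.264 Y5.902
M3 S144
G1 X61.198 Y90.876 F4385
G1 X94.960 Y36.363
G1 X56.677 Y13.862
G1 X62.505 Y102.880
G1 X17.338 Y88.216
G1 X28.264 Y5.902
M5
G0 X61.309 Y77.296
M3 S916
G1 X57.714 Y85.801 F548
G1 X54.668 Y81.684
G1 X55.697 Y69.381
G1 X64.326 Y53.325
M5
G0 X37.922 Y80.276
M3 S916
G1 X29.185 Y63.117 F548
G1 X12.026 Y71.854
G1 X20.763 Y89.013
G1 X37.922 Y80.276
M5
G0 X0.000 Y0.000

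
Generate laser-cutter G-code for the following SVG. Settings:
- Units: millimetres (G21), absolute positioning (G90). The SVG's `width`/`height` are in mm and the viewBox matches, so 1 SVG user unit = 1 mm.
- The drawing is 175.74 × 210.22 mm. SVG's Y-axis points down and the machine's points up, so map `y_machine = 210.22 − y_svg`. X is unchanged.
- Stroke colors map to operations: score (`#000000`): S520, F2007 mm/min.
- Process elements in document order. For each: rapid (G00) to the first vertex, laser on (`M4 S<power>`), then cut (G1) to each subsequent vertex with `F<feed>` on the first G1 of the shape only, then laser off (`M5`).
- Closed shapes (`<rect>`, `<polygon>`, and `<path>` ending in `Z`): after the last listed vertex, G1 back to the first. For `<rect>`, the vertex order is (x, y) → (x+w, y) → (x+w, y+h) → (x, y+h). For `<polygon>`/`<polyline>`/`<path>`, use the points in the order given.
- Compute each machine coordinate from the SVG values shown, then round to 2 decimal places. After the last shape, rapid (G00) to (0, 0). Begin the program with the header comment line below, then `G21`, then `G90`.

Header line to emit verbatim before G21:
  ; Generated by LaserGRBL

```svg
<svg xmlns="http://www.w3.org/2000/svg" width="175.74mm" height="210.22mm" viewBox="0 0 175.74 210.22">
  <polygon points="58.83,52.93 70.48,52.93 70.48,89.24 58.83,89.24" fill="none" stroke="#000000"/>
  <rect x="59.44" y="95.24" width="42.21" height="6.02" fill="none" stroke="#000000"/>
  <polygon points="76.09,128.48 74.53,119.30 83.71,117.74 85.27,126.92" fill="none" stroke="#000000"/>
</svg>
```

; Generated by LaserGRBL
G21
G90
G00 X58.83 Y157.29
M4 S520
G1 X70.48 Y157.29 F2007
G1 X70.48 Y120.98
G1 X58.83 Y120.98
G1 X58.83 Y157.29
M5
G00 X59.44 Y114.98
M4 S520
G1 X101.65 Y114.98 F2007
G1 X101.65 Y108.96
G1 X59.44 Y108.96
G1 X59.44 Y114.98
M5
G00 X76.09 Y81.74
M4 S520
G1 X74.53 Y90.92 F2007
G1 X83.71 Y92.48
G1 X85.27 Y83.30
G1 X76.09 Y81.74
M5
G00 X0.00 Y0.00

viewBox `0 0 175.74 210.22` with mm width/height → 1 unit = 1 mm. Flip: y_m = 210.22 − y_svg.

**Shape 1** — `<polygon>` rectangle, stroke `#000000` → score (S520, F2007). Machine vertices: (58.83,157.29) → (70.48,157.29) → (70.48,120.98) → (58.83,120.98) → (58.83,157.29). Closed: final G1 returns to the first vertex.

**Shape 2** — `<rect>` rectangle, stroke `#000000` → score (S520, F2007). Machine vertices: (59.44,114.98) → (101.65,114.98) → (101.65,108.96) → (59.44,108.96) → (59.44,114.98). Closed: final G1 returns to the first vertex.

**Shape 3** — `<polygon>` regular polygon, stroke `#000000` → score (S520, F2007). Machine vertices: (76.09,81.74) → (74.53,90.92) → (83.71,92.48) → (85.27,83.30) → (76.09,81.74). Closed: final G1 returns to the first vertex.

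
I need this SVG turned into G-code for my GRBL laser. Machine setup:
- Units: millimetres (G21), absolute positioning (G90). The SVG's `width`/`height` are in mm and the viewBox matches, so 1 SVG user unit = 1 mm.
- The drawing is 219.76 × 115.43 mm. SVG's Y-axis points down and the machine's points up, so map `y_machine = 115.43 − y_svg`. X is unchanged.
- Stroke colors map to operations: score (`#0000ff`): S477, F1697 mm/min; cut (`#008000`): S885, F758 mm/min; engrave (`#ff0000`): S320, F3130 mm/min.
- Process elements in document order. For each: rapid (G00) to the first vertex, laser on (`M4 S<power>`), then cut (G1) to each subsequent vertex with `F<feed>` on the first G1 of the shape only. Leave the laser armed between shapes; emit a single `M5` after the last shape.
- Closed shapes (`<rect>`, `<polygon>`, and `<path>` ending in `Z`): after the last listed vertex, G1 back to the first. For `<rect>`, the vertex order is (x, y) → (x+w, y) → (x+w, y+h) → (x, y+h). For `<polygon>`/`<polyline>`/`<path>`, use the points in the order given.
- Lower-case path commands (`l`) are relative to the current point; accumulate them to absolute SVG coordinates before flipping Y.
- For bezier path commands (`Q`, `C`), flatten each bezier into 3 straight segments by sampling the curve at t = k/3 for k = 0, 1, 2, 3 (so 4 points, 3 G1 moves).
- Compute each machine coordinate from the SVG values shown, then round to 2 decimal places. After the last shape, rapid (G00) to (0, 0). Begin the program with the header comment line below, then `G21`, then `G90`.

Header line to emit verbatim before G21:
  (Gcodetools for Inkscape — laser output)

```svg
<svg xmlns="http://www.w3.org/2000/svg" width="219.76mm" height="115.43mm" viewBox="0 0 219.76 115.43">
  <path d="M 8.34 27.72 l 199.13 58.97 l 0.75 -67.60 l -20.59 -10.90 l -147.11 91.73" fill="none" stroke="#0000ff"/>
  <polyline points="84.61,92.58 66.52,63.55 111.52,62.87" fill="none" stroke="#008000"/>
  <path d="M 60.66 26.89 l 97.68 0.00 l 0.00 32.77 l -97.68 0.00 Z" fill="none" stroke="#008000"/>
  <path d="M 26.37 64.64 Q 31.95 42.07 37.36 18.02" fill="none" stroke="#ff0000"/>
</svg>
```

1 u = 1 mm; y_m = 115.43 − y.

[1] `<path>` open polyline, #0000ff→score S477 F1697: (8.34,87.71) → (207.47,28.74) → (208.22,96.34) → (187.63,107.24) → (40.52,15.51)

[2] `<polyline>` open polyline, #008000→cut S885 F758: (84.61,22.85) → (66.52,51.88) → (111.52,52.56)

[3] `<path>` rectangle, #008000→cut S885 F758: (60.66,88.54) → (158.34,88.54) → (158.34,55.77) → (60.66,55.77) → (60.66,88.54) (closed)

[4] `<path>` quadratic bezier, #ff0000→engrave S320 F3130: (26.37,50.79) → (30.07,66.00) → (33.73,81.54) → (37.36,97.41)

(Gcodetools for Inkscape — laser output)
G21
G90
G00 X8.34 Y87.71
M4 S477
G1 X207.47 Y28.74 F1697
G1 X208.22 Y96.34
G1 X187.63 Y107.24
G1 X40.52 Y15.51
G00 X84.61 Y22.85
M4 S885
G1 X66.52 Y51.88 F758
G1 X111.52 Y52.56
G00 X60.66 Y88.54
M4 S885
G1 X158.34 Y88.54 F758
G1 X158.34 Y55.77
G1 X60.66 Y55.77
G1 X60.66 Y88.54
G00 X26.37 Y50.79
M4 S320
G1 X30.07 Y66.00 F3130
G1 X33.73 Y81.54
G1 X37.36 Y97.41
M5
G00 X0.00 Y0.00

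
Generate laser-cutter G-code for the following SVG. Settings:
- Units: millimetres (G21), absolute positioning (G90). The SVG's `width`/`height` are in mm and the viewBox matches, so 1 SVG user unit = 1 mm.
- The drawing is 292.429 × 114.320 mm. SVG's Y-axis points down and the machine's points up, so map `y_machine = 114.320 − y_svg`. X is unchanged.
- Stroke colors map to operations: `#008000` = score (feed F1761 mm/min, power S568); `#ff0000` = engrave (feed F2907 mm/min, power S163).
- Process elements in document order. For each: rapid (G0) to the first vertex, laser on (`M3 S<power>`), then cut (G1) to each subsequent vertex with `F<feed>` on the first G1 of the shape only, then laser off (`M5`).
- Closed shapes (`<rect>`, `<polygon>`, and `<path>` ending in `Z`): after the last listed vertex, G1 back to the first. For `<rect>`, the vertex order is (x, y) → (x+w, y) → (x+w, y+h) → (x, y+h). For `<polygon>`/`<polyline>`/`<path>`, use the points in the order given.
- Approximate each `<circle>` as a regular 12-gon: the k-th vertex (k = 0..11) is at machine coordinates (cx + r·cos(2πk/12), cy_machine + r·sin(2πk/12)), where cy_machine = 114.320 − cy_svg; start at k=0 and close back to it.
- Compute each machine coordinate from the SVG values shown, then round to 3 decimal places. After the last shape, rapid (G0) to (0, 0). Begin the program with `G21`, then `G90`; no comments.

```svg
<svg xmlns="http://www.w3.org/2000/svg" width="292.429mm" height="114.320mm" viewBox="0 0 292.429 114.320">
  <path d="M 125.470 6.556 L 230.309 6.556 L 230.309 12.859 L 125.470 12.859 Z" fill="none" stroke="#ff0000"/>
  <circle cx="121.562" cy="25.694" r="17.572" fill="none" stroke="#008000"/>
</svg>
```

G21
G90
G0 X125.470 Y107.764
M3 S163
G1 X230.309 Y107.764 F2907
G1 X230.309 Y101.461
G1 X125.470 Y101.461
G1 X125.470 Y107.764
M5
G0 X139.134 Y88.626
M3 S568
G1 X136.780 Y97.412 F1761
G1 X130.348 Y103.844
G1 X121.562 Y106.198
G1 X112.776 Y103.844
G1 X106.344 Y97.412
G1 X103.990 Y88.626
G1 X106.344 Y79.840
G1 X112.776 Y73.408
G1 X121.562 Y71.054
G1 X130.348 Y73.408
G1 X136.780 Y79.840
G1 X139.134 Y88.626
M5
G0 X0.000 Y0.000

viewBox `0 0 292.429 114.320` with mm width/height → 1 unit = 1 mm. Flip: y_m = 114.320 − y_svg.

**Shape 1** — `<path>` rectangle, stroke `#ff0000` → engrave (S163, F2907). Machine vertices: (125.470,107.764) → (230.309,107.764) → (230.309,101.461) → (125.470,101.461) → (125.470,107.764). Closed: final G1 returns to the first vertex.

**Shape 2** — `<circle>` circle, stroke `#008000` → score (S568, F1761). Machine vertices: (139.134,88.626) → (136.780,97.412) → (130.348,103.844) → (121.562,106.198) → (112.776,103.844) → (106.344,97.412) → (103.990,88.626) → (106.344,79.840) → (112.776,73.408) → (121.562,71.054) → (130.348,73.408) → (136.780,79.840) → (139.134,88.626). Closed: final G1 returns to the first vertex.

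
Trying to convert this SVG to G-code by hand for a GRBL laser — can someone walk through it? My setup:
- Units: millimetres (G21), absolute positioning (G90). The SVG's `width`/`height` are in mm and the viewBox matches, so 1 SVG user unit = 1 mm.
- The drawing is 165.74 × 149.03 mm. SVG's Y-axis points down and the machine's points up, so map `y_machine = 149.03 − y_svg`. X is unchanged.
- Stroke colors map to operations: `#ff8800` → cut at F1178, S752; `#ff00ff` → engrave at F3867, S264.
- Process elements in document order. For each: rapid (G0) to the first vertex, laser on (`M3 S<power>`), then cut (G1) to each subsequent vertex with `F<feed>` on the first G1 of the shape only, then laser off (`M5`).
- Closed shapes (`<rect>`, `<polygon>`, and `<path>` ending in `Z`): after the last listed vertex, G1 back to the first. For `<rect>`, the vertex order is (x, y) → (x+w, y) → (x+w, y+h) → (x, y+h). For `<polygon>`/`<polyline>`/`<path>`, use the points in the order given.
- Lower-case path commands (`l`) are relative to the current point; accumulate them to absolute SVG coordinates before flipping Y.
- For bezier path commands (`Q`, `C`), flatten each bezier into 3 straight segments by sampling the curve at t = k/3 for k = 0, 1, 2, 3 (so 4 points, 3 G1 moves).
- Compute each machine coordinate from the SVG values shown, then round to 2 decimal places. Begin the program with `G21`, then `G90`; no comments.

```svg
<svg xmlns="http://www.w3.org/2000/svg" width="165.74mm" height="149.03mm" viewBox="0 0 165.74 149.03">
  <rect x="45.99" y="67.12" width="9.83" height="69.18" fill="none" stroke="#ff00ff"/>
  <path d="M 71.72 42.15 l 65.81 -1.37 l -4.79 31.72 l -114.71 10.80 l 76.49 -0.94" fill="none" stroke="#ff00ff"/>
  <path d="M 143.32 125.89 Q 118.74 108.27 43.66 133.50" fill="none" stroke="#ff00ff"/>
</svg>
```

G21
G90
G0 X45.99 Y81.91
M3 S264
G1 X55.82 Y81.91 F3867
G1 X55.82 Y12.73
G1 X45.99 Y12.73
G1 X45.99 Y81.91
M5
G0 X71.72 Y106.88
M3 S264
G1 X137.53 Y108.25 F3867
G1 X132.74 Y76.53
G1 X18.03 Y65.73
G1 X94.52 Y66.67
M5
G0 X143.32 Y23.14
M3 S264
G1 X121.32 Y30.13 F3867
G1 X88.10 Y27.59
G1 X43.66 Y15.53
M5

Since the viewBox matches the mm dimensions, user units are millimetres directly. The only transform is the Y-flip y_m = 149.03 − y_svg.

Shape 1 is a rectangle drawn with `<rect>`. Its stroke #ff00ff means engrave at S264, F3867. After flipping Y the toolpath is (45.99,81.91) → (55.82,81.91) → (55.82,12.73) → (45.99,12.73) → (45.99,81.91), returning to the start.

Shape 2 is a open polyline drawn with `<path>`. Its stroke #ff00ff means engrave at S264, F3867. After flipping Y the toolpath is (71.72,106.88) → (137.53,108.25) → (132.74,76.53) → (18.03,65.73) → (94.52,66.67).

Shape 3 is a quadratic bezier drawn with `<path>`. Its stroke #ff00ff means engrave at S264, F3867. After flipping Y the toolpath is (143.32,23.14) → (121.32,30.13) → (88.10,27.59) → (43.66,15.53).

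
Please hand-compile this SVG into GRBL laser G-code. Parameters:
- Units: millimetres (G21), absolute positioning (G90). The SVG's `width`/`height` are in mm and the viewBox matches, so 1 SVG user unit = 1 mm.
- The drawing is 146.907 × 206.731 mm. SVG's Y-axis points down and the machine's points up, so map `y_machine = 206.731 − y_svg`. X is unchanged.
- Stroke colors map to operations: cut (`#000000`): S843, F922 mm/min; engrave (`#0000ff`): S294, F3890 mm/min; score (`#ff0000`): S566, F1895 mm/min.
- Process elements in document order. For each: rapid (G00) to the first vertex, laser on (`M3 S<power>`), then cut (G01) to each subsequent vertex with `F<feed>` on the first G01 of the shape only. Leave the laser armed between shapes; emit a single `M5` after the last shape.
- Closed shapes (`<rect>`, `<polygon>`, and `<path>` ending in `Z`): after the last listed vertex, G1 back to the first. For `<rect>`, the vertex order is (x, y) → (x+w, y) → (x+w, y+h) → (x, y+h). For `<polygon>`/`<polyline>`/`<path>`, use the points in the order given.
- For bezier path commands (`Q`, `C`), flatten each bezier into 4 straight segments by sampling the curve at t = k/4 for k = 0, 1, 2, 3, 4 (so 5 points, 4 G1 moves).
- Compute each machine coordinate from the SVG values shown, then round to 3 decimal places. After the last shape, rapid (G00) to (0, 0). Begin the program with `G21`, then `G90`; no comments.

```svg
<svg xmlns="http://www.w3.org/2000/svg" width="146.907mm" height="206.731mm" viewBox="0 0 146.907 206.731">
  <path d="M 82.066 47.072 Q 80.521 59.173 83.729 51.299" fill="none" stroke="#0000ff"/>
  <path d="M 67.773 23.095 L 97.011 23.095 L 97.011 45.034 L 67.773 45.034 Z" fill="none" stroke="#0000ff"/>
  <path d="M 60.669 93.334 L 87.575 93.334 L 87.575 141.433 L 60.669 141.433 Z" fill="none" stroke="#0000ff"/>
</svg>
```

Since the viewBox matches the mm dimensions, user units are millimetres directly. The only transform is the Y-flip y_m = 206.731 − y_svg.

Shape 1 is a quadratic bezier drawn with `<path>`. Its stroke #0000ff means engrave at S294, F3890. After flipping Y the toolpath is (82.066,159.659) → (81.591,154.857) → (81.709,152.552) → (82.422,152.743) → (83.729,155.432).

Shape 2 is a rectangle drawn with `<path>`. Its stroke #0000ff means engrave at S294, F3890. After flipping Y the toolpath is (67.773,183.636) → (97.011,183.636) → (97.011,161.697) → (67.773,161.697) → (67.773,183.636), returning to the start.

Shape 3 is a rectangle drawn with `<path>`. Its stroke #0000ff means engrave at S294, F3890. After flipping Y the toolpath is (60.669,113.397) → (87.575,113.397) → (87.575,65.298) → (60.669,65.298) → (60.669,113.397), returning to the start.

G21
G90
G00 X82.066 Y159.659
M3 S294
G01 X81.591 Y154.857 F3890
G01 X81.709 Y152.552
G01 X82.422 Y152.743
G01 X83.729 Y155.432
G00 X67.773 Y183.636
M3 S294
G01 X97.011 Y183.636 F3890
G01 X97.011 Y161.697
G01 X67.773 Y161.697
G01 X67.773 Y183.636
G00 X60.669 Y113.397
M3 S294
G01 X87.575 Y113.397 F3890
G01 X87.575 Y65.298
G01 X60.669 Y65.298
G01 X60.669 Y113.397
M5
G00 X0.000 Y0.000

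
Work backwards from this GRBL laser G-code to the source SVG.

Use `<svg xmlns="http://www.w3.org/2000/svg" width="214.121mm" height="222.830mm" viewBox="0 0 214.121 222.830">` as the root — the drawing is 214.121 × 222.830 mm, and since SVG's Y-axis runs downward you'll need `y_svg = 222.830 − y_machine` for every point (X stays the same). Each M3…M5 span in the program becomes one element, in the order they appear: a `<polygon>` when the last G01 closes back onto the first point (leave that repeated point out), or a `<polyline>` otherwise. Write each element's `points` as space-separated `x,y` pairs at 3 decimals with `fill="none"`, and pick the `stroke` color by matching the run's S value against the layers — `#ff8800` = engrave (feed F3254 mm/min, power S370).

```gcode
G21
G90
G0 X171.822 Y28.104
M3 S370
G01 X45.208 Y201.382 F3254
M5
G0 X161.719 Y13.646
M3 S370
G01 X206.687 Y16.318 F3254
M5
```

y_svg = 222.830 − y_m. Every run uses S370, so all elements get stroke `#ff8800` (engrave).

[1] open run; points: 171.822,194.726 45.208,21.448

[2] open run; points: 161.719,209.184 206.687,206.512

<svg xmlns="http://www.w3.org/2000/svg" width="214.121mm" height="222.830mm" viewBox="0 0 214.121 222.830">
  <polyline points="171.822,194.726 45.208,21.448" fill="none" stroke="#ff8800"/>
  <polyline points="161.719,209.184 206.687,206.512" fill="none" stroke="#ff8800"/>
</svg>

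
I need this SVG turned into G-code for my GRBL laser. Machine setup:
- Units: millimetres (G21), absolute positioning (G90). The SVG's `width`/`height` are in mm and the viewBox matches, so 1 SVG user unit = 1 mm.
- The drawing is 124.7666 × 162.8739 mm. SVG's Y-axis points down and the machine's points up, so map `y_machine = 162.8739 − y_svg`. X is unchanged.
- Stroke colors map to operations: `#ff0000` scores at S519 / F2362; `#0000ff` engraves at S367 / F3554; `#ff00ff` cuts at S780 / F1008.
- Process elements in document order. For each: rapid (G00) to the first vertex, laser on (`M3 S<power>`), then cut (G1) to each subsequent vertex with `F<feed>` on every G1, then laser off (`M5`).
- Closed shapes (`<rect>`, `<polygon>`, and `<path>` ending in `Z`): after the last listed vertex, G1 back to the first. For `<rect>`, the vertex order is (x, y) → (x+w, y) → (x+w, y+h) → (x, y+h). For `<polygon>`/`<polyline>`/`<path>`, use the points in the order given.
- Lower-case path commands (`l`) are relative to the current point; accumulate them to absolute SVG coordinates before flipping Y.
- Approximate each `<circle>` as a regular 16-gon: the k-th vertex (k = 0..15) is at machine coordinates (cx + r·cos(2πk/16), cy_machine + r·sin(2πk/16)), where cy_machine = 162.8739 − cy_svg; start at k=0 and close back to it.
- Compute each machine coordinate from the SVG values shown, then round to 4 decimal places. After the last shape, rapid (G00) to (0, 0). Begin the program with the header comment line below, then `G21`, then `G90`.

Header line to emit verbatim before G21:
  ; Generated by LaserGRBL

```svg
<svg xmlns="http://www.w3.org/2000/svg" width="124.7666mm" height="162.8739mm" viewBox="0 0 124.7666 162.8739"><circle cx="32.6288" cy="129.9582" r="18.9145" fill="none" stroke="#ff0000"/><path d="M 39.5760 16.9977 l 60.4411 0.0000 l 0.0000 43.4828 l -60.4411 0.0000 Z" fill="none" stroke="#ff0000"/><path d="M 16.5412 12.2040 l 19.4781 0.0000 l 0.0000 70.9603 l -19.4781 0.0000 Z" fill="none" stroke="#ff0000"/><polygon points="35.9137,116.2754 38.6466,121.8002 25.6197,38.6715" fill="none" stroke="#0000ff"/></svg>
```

; Generated by LaserGRBL
G21
G90
G00 X51.5433 Y32.9157
M3 S519
G1 X50.1035 Y40.1540 F2362
G1 X46.0034 Y46.2903 F2362
G1 X39.8671 Y50.3904 F2362
G1 X32.6288 Y51.8302 F2362
G1 X25.3905 Y50.3904 F2362
G1 X19.2542 Y46.2903 F2362
G1 X15.1541 Y40.1540 F2362
G1 X13.7143 Y32.9157 F2362
G1 X15.1541 Y25.6774 F2362
G1 X19.2542 Y19.5411 F2362
G1 X25.3905 Y15.4410 F2362
G1 X32.6288 Y14.0012 F2362
G1 X39.8671 Y15.4410 F2362
G1 X46.0034 Y19.5411 F2362
G1 X50.1035 Y25.6774 F2362
G1 X51.5433 Y32.9157 F2362
M5
G00 X39.5760 Y145.8762
M3 S519
G1 X100.0171 Y145.8762 F2362
G1 X100.0171 Y102.3934 F2362
G1 X39.5760 Y102.3934 F2362
G1 X39.5760 Y145.8762 F2362
M5
G00 X16.5412 Y150.6699
M3 S519
G1 X36.0193 Y150.6699 F2362
G1 X36.0193 Y79.7096 F2362
G1 X16.5412 Y79.7096 F2362
G1 X16.5412 Y150.6699 F2362
M5
G00 X35.9137 Y46.5985
M3 S367
G1 X38.6466 Y41.0737 F3554
G1 X25.6197 Y124.2024 F3554
G1 X35.9137 Y46.5985 F3554
M5
G00 X0.0000 Y0.0000

Since the viewBox matches the mm dimensions, user units are millimetres directly. The only transform is the Y-flip y_m = 162.8739 − y_svg.

Shape 1 is a circle drawn with `<circle>`. Its stroke #ff0000 means score at S519, F2362. After flipping Y the toolpath is (51.5433,32.9157) → (50.1035,40.1540) → (46.0034,46.2903) → (39.8671,50.3904) → (32.6288,51.8302) → (25.3905,50.3904) → (19.2542,46.2903) → (15.1541,40.1540) → (13.7143,32.9157) → (15.1541,25.6774) → (19.2542,19.5411) → (25.3905,15.4410) → (32.6288,14.0012) → (39.8671,15.4410) → (46.0034,19.5411) → (50.1035,25.6774) → (51.5433,32.9157), returning to the start.

Shape 2 is a rectangle drawn with `<path>`. Its stroke #ff0000 means score at S519, F2362. After flipping Y the toolpath is (39.5760,145.8762) → (100.0171,145.8762) → (100.0171,102.3934) → (39.5760,102.3934) → (39.5760,145.8762), returning to the start.

Shape 3 is a rectangle drawn with `<path>`. Its stroke #ff0000 means score at S519, F2362. After flipping Y the toolpath is (16.5412,150.6699) → (36.0193,150.6699) → (36.0193,79.7096) → (16.5412,79.7096) → (16.5412,150.6699), returning to the start.

Shape 4 is a closed polygon drawn with `<polygon>`. Its stroke #0000ff means engrave at S367, F3554. After flipping Y the toolpath is (35.9137,46.5985) → (38.6466,41.0737) → (25.6197,124.2024) → (35.9137,46.5985), returning to the start.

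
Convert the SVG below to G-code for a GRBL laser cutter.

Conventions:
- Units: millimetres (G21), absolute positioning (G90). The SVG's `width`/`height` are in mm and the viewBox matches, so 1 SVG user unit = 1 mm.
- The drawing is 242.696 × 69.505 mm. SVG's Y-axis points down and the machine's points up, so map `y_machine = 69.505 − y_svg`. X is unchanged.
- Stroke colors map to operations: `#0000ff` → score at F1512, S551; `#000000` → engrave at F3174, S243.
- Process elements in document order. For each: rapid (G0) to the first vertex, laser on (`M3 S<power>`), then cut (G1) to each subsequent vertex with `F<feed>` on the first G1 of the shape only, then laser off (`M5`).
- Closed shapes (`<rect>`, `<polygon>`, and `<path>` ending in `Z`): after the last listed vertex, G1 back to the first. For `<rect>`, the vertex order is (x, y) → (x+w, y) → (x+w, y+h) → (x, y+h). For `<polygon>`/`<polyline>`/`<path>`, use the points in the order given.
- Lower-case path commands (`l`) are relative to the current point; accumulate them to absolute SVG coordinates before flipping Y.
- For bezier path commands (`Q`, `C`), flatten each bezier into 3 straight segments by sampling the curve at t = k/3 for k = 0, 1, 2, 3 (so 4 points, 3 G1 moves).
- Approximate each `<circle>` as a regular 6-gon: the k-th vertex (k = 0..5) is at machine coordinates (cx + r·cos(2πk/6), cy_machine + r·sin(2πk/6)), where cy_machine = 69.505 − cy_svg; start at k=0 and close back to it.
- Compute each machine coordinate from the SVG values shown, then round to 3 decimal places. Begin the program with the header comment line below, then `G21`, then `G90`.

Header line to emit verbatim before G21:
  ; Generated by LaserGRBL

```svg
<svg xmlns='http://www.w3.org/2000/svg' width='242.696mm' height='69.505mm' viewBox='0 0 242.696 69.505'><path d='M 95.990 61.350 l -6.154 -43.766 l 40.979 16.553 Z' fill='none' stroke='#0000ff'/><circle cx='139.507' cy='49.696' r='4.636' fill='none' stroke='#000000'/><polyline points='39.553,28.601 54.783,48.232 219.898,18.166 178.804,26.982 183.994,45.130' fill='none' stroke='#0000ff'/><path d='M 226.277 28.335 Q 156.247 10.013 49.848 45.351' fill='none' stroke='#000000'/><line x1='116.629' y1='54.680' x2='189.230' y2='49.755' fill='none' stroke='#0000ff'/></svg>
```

Since the viewBox matches the mm dimensions, user units are millimetres directly. The only transform is the Y-flip y_m = 69.505 − y_svg.

Shape 1 is a regular polygon drawn with `<path>`. Its stroke #0000ff means score at S551, F1512. After flipping Y the toolpath is (95.990,8.155) → (89.836,51.921) → (130.815,35.368) → (95.990,8.155), returning to the start.

Shape 2 is a circle drawn with `<circle>`. Its stroke #000000 means engrave at S243, F3174. After flipping Y the toolpath is (144.143,19.809) → (141.825,23.824) → (137.189,23.824) → (134.871,19.809) → (137.189,15.794) → (141.825,15.794) → (144.143,19.809), returning to the start.

Shape 3 is a open polyline drawn with `<polyline>`. Its stroke #0000ff means score at S551, F1512. After flipping Y the toolpath is (39.553,40.904) → (54.783,21.273) → (219.898,51.339) → (178.804,42.523) → (183.994,24.375).

Shape 4 is a quadratic bezier drawn with `<path>`. Its stroke #000000 means engrave at S243, F3174. After flipping Y the toolpath is (226.277,41.170) → (175.549,47.422) → (116.740,41.750) → (49.848,24.154).

Shape 5 is a line segment drawn with `<line>`. Its stroke #0000ff means score at S551, F1512. After flipping Y the toolpath is (116.629,14.825) → (189.230,19.750).

; Generated by LaserGRBL
G21
G90
G0 X95.990 Y8.155
M3 S551
G1 X89.836 Y51.921 F1512
G1 X130.815 Y35.368
G1 X95.990 Y8.155
M5
G0 X144.143 Y19.809
M3 S243
G1 X141.825 Y23.824 F3174
G1 X137.189 Y23.824
G1 X134.871 Y19.809
G1 X137.189 Y15.794
G1 X141.825 Y15.794
G1 X144.143 Y19.809
M5
G0 X39.553 Y40.904
M3 S551
G1 X54.783 Y21.273 F1512
G1 X219.898 Y51.339
G1 X178.804 Y42.523
G1 X183.994 Y24.375
M5
G0 X226.277 Y41.170
M3 S243
G1 X175.549 Y47.422 F3174
G1 X116.740 Y41.750
G1 X49.848 Y24.154
M5
G0 X116.629 Y14.825
M3 S551
G1 X189.230 Y19.750 F1512
M5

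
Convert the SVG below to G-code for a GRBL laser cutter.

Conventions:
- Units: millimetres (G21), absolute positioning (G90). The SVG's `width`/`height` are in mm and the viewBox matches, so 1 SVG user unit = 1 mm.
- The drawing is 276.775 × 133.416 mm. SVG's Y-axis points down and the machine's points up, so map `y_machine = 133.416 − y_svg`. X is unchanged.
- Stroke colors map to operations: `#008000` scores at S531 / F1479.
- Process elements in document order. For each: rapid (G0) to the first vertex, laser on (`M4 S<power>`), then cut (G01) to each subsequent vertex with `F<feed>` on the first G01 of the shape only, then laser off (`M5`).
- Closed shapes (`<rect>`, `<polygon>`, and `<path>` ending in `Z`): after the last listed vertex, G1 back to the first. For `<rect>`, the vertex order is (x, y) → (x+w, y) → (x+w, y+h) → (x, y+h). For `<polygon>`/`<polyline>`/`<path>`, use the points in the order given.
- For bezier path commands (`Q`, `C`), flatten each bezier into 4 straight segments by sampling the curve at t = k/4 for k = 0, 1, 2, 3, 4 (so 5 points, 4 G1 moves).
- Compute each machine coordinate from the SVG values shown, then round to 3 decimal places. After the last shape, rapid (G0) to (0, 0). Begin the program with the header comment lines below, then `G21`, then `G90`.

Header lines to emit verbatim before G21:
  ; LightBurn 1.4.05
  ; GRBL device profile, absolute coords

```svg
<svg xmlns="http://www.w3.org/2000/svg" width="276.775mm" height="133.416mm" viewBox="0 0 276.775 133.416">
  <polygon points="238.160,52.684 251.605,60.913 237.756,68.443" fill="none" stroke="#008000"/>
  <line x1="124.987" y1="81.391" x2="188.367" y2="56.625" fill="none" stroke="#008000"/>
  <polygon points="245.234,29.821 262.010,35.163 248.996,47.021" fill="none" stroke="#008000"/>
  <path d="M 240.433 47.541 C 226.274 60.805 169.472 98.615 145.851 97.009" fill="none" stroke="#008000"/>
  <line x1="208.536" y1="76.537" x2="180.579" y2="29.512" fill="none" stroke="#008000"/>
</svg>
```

viewBox `0 0 276.775 133.416` with mm width/height → 1 unit = 1 mm. Flip: y_m = 133.416 − y_svg.

**Shape 1** — `<polygon>` regular polygon, stroke `#008000` → score (S531, F1479). Machine vertices: (238.160,80.732) → (251.605,72.503) → (237.756,64.973) → (238.160,80.732). Closed: final G1 returns to the first vertex.

**Shape 2** — `<line>` line segment, stroke `#008000` → score (S531, F1479). Machine vertices: (124.987,52.025) → (188.367,76.791). Open path.

**Shape 3** — `<polygon>` regular polygon, stroke `#008000` → score (S531, F1479). Machine vertices: (245.234,103.595) → (262.010,98.253) → (248.996,86.395) → (245.234,103.595). Closed: final G1 returns to the first vertex.

**Shape 4** — `<path>` cubic bezier, stroke `#008000` → score (S531, F1479). Control points (SVG): P0=(240.433,47.541), P1=(226.274,60.805), P2=(169.472,98.615), P3=(145.851,97.009); sampled at t=k/4. Machine vertices: (240.433,85.875) → (223.003,72.324) → (196.690,55.565) → (168.603,41.594) → (145.851,36.407). Open path.

**Shape 5** — `<line>` line segment, stroke `#008000` → score (S531, F1479). Machine vertices: (208.536,56.879) → (180.579,103.904). Open path.

; LightBurn 1.4.05
; GRBL device profile, absolute coords
G21
G90
G0 X238.160 Y80.732
M4 S531
G01 X251.605 Y72.503 F1479
G01 X237.756 Y64.973
G01 X238.160 Y80.732
M5
G0 X124.987 Y52.025
M4 S531
G01 X188.367 Y76.791 F1479
M5
G0 X245.234 Y103.595
M4 S531
G01 X262.010 Y98.253 F1479
G01 X248.996 Y86.395
G01 X245.234 Y103.595
M5
G0 X240.433 Y85.875
M4 S531
G01 X223.003 Y72.324 F1479
G01 X196.690 Y55.565
G01 X168.603 Y41.594
G01 X145.851 Y36.407
M5
G0 X208.536 Y56.879
M4 S531
G01 X180.579 Y103.904 F1479
M5
G0 X0.000 Y0.000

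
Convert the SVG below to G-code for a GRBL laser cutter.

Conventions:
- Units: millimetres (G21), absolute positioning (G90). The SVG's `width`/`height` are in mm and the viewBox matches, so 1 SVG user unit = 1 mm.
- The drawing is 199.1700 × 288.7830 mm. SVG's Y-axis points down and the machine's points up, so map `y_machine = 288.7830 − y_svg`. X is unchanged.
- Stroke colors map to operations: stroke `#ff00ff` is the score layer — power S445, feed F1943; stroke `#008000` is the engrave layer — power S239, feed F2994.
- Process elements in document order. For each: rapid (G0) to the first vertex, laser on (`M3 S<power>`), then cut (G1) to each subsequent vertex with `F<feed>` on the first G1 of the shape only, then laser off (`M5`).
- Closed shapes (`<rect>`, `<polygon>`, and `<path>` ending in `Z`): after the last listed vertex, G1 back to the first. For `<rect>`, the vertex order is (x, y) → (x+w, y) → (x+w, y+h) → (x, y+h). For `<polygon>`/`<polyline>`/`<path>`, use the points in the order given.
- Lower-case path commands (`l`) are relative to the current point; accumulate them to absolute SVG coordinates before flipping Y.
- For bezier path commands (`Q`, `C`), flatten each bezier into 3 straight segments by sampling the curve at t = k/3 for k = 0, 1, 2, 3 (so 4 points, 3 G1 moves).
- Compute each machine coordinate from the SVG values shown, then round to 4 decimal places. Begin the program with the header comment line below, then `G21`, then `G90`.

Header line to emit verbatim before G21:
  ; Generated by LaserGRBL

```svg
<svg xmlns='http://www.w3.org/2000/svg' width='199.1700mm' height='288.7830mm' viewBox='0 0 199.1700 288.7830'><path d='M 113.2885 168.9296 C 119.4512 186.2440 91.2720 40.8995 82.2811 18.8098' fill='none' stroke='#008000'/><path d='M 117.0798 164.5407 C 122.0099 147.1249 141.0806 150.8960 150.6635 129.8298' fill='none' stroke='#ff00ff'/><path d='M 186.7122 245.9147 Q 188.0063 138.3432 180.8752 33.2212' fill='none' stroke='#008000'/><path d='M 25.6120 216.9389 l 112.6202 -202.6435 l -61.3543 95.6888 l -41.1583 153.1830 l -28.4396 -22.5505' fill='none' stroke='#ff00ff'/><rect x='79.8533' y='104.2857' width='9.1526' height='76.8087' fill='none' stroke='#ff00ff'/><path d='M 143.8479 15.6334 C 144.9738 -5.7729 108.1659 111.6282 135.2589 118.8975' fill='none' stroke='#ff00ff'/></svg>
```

; Generated by LaserGRBL
G21
G90
G0 X113.2885 Y119.8534
M3 S239
G1 X109.9865 Y146.1692 F2994
G1 X95.6855 Y217.3880
G1 X82.2811 Y269.9732
M5
G0 X117.0798 Y124.2423
M3 S445
G1 X125.8483 Y136.3004 F1943
G1 X138.7931 Y144.4615
G1 X150.6635 Y158.9532
M5
G0 X186.7122 Y42.8683
M3 S239
G1 X186.6388 Y114.3105 F2994
G1 X184.6931 Y185.2083
G1 X180.8752 Y255.5618
M5
G0 X25.6120 Y71.8441
M3 S445
G1 X138.2322 Y274.4876 F1943
G1 X76.8779 Y178.7988
G1 X35.7196 Y25.6158
G1 X7.2800 Y48.1663
M5
G0 X79.8533 Y184.4973
M3 S445
G1 X89.0059 Y184.4973 F1943
G1 X89.0059 Y107.6886
G1 X79.8533 Y107.6886
G1 X79.8533 Y184.4973
M5
G0 X143.8479 Y273.1496
M3 S445
G1 X136.1009 Y257.5067 F1943
G1 X125.6945 Y204.6454
G1 X135.2589 Y169.8855
M5

viewBox `0 0 199.1700 288.7830` with mm width/height → 1 unit = 1 mm. Flip: y_m = 288.7830 − y_svg.

**Shape 1** — `<path>` cubic bezier, stroke `#008000` → engrave (S239, F2994). Control points (SVG): P0=(113.2885,168.9296), P1=(119.4512,186.2440), P2=(91.2720,40.8995), P3=(82.2811,18.8098); sampled at t=k/3. Machine vertices: (113.2885,119.8534) → (109.9865,146.1692) → (95.6855,217.3880) → (82.2811,269.9732). Open path.

**Shape 2** — `<path>` cubic bezier, stroke `#ff00ff` → score (S445, F1943). Control points (SVG): P0=(117.0798,164.5407), P1=(122.0099,147.1249), P2=(141.0806,150.8960), P3=(150.6635,129.8298); sampled at t=k/3. Machine vertices: (117.0798,124.2423) → (125.8483,136.3004) → (138.7931,144.4615) → (150.6635,158.9532). Open path.

**Shape 3** — `<path>` quadratic bezier, stroke `#008000` → engrave (S239, F2994). Control points (SVG): P0=(186.7122,245.9147), P1=(188.0063,138.3432), P2=(180.8752,33.2212); sampled at t=k/3. Machine vertices: (186.7122,42.8683) → (186.6388,114.3105) → (184.6931,185.2083) → (180.8752,255.5618). Open path.

**Shape 4** — `<path>` open polyline, stroke `#ff00ff` → score (S445, F1943). Machine vertices: (25.6120,71.8441) → (138.2322,274.4876) → (76.8779,178.7988) → (35.7196,25.6158) → (7.2800,48.1663). Open path.

**Shape 5** — `<rect>` rectangle, stroke `#ff00ff` → score (S445, F1943). Machine vertices: (79.8533,184.4973) → (89.0059,184.4973) → (89.0059,107.6886) → (79.8533,107.6886) → (79.8533,184.4973). Closed: final G1 returns to the first vertex.

**Shape 6** — `<path>` cubic bezier, stroke `#ff00ff` → score (S445, F1943). Control points (SVG): P0=(143.8479,15.6334), P1=(144.9738,-5.7729), P2=(108.1659,111.6282), P3=(135.2589,118.8975); sampled at t=k/3. Machine vertices: (143.8479,273.1496) → (136.1009,257.5067) → (125.6945,204.6454) → (135.2589,169.8855). Open path.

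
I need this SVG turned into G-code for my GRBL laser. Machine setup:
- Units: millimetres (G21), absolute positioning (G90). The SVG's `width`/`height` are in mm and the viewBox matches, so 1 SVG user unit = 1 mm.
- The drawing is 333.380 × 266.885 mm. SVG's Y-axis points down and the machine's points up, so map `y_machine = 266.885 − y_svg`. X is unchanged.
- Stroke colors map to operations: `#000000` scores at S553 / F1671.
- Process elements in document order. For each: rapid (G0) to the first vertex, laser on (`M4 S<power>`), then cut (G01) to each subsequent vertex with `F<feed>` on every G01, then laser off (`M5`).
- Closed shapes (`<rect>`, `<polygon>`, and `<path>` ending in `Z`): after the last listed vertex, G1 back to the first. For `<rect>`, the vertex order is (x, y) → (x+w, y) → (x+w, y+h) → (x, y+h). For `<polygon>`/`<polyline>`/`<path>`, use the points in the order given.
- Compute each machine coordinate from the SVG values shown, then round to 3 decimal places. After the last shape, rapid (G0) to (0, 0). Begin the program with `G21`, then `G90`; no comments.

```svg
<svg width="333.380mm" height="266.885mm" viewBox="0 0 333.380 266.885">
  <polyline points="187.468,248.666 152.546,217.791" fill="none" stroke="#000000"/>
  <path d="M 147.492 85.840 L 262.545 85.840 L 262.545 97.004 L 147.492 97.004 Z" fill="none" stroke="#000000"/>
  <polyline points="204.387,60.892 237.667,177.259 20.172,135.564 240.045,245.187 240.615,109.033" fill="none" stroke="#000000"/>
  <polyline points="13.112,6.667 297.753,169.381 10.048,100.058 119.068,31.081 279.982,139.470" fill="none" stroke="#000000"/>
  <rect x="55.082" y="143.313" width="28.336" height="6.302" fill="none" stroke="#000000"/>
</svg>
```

G21
G90
G0 X187.468 Y18.219
M4 S553
G01 X152.546 Y49.094 F1671
M5
G0 X147.492 Y181.045
M4 S553
G01 X262.545 Y181.045 F1671
G01 X262.545 Y169.881 F1671
G01 X147.492 Y169.881 F1671
G01 X147.492 Y181.045 F1671
M5
G0 X204.387 Y205.993
M4 S553
G01 X237.667 Y89.626 F1671
G01 X20.172 Y131.321 F1671
G01 X240.045 Y21.698 F1671
G01 X240.615 Y157.852 F1671
M5
G0 X13.112 Y260.218
M4 S553
G01 X297.753 Y97.504 F1671
G01 X10.048 Y166.827 F1671
G01 X119.068 Y235.804 F1671
G01 X279.982 Y127.415 F1671
M5
G0 X55.082 Y123.572
M4 S553
G01 X83.418 Y123.572 F1671
G01 X83.418 Y117.270 F1671
G01 X55.082 Y117.270 F1671
G01 X55.082 Y123.572 F1671
M5
G0 X0.000 Y0.000

Since the viewBox matches the mm dimensions, user units are millimetres directly. The only transform is the Y-flip y_m = 266.885 − y_svg.

Shape 1 is a line segment drawn with `<polyline>`. Its stroke #000000 means score at S553, F1671. After flipping Y the toolpath is (187.468,18.219) → (152.546,49.094).

Shape 2 is a rectangle drawn with `<path>`. Its stroke #000000 means score at S553, F1671. After flipping Y the toolpath is (147.492,181.045) → (262.545,181.045) → (262.545,169.881) → (147.492,169.881) → (147.492,181.045), returning to the start.

Shape 3 is a open polyline drawn with `<polyline>`. Its stroke #000000 means score at S553, F1671. After flipping Y the toolpath is (204.387,205.993) → (237.667,89.626) → (20.172,131.321) → (240.045,21.698) → (240.615,157.852).

Shape 4 is a open polyline drawn with `<polyline>`. Its stroke #000000 means score at S553, F1671. After flipping Y the toolpath is (13.112,260.218) → (297.753,97.504) → (10.048,166.827) → (119.068,235.804) → (279.982,127.415).

Shape 5 is a rectangle drawn with `<rect>`. Its stroke #000000 means score at S553, F1671. After flipping Y the toolpath is (55.082,123.572) → (83.418,123.572) → (83.418,117.270) → (55.082,117.270) → (55.082,123.572), returning to the start.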